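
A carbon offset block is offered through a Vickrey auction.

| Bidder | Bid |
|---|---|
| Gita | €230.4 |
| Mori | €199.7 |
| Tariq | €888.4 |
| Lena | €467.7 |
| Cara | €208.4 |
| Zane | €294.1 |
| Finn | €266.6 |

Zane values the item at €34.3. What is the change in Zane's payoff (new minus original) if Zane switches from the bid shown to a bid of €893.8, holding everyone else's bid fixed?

−€854.1

The highest bid among the other bidders is €888.4; Zane's bid doesn't change that.
Original bid €294.1: Zane is not highest (top rival bid is €888.4); payoff €0.
Alternative bid €893.8: Zane is highest, pays the top rival bid €888.4; payoff €34.3 − €888.4 = −€854.1.
Change in payoff = −€854.1 − (€0) = −€854.1.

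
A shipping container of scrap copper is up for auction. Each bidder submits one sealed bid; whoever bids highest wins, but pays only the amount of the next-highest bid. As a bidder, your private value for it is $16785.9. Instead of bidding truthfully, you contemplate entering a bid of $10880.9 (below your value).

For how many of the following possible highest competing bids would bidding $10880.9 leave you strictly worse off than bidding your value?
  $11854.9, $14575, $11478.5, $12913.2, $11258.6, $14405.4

The deviation hurts exactly when the highest competing bid lies strictly between $10880.9 and $16785.9 — underbidding then forfeits a profitable win.
$11854.9: inside the interval → strictly worse (loss $4931).
$14575: inside the interval → strictly worse (loss $2210.9).
$11478.5: inside the interval → strictly worse (loss $5307.4).
$12913.2: inside the interval → strictly worse (loss $3872.7).
$11258.6: inside the interval → strictly worse (loss $5527.3).
$14405.4: inside the interval → strictly worse (loss $2380.5).
Count: 6.

6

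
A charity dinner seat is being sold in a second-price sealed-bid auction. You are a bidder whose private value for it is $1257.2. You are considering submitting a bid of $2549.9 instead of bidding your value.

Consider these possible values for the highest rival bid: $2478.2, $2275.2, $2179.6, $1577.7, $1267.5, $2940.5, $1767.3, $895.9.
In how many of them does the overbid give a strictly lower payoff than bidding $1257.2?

The deviation hurts exactly when the highest competing bid lies strictly between $1257.2 and $2549.9 — overbidding then wins at a price above your value.
$2478.2: inside the interval → strictly worse (loss $1221).
$2275.2: inside the interval → strictly worse (loss $1018).
$2179.6: inside the interval → strictly worse (loss $922.4).
$1577.7: inside the interval → strictly worse (loss $320.5).
$1267.5: inside the interval → strictly worse (loss $10.3).
$2940.5: above both → same outcome either way.
$1767.3: inside the interval → strictly worse (loss $510.1).
$895.9: below both → same outcome either way.
Count: 6.

6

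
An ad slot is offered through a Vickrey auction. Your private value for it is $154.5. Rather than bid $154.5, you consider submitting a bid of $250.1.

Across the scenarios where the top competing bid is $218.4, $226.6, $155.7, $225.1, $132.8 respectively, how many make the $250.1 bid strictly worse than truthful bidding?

The deviation hurts exactly when the highest competing bid lies strictly between $154.5 and $250.1 — overbidding then wins at a price above your value.
$218.4: inside the interval → strictly worse (loss $63.9).
$226.6: inside the interval → strictly worse (loss $72.1).
$155.7: inside the interval → strictly worse (loss $1.2).
$225.1: inside the interval → strictly worse (loss $70.6).
$132.8: below both → same outcome either way.
Count: 4.

4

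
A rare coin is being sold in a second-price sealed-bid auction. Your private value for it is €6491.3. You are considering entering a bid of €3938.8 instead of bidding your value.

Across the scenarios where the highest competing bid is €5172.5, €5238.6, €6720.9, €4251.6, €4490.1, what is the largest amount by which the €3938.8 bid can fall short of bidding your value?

€5172.5: truthful gives €1318.8, deviation gives €0 → loss €1318.8.
€5238.6: truthful gives €1252.7, deviation gives €0 → loss €1252.7.
€6720.9: same outcome either way → loss €0.
€4251.6: truthful gives €2239.7, deviation gives €0 → loss €2239.7.
€4490.1: truthful gives €2001.2, deviation gives €0 → loss €2001.2.
Maximum loss: €2239.7.

€2239.7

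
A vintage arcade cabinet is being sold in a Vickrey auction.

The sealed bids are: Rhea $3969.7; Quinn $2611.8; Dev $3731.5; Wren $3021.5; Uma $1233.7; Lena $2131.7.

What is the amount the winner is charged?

Highest bid: Rhea at $3969.7, so Rhea wins.
Second-highest bid: Dev at $3731.5 — that is the price the winner pays.

$3731.5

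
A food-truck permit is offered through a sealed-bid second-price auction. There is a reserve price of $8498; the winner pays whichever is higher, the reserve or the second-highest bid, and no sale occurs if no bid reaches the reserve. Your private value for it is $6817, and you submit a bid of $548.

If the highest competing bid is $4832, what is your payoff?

Your bid $548 is below the highest competing bid $4832, so you lose. Payoff $0.

$0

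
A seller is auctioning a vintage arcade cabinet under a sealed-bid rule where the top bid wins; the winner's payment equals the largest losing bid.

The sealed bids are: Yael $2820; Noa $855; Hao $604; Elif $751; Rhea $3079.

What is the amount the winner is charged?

Highest bid: Rhea at $3079, so Rhea wins.
Second-highest bid: Yael at $2820 — that is the price the winner pays.

$2820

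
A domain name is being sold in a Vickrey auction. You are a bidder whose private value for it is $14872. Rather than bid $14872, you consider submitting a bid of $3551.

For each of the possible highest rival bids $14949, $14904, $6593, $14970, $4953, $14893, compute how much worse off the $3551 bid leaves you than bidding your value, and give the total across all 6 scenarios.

The deviation costs you only when the competing bid falls strictly between $3551 and $14872; elsewhere both bids give the same outcome.
$14949: outcomes coincide → loss $0.
$14904: outcomes coincide → loss $0.
$6593: truthful payoff $8279, deviation payoff $0 → loss $8279.
$14970: outcomes coincide → loss $0.
$4953: truthful payoff $9919, deviation payoff $0 → loss $9919.
$14893: outcomes coincide → loss $0.
Total loss = $8279 + $9919 = $18198.

$18198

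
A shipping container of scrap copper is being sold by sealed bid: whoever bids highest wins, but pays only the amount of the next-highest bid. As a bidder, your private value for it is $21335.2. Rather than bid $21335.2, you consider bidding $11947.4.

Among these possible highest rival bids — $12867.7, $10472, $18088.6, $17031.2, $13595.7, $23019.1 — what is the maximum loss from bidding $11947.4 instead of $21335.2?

$8467.5

$12867.7: truthful gives $8467.5, deviation gives $0 → loss $8467.5.
$10472: same outcome either way → loss $0.
$18088.6: truthful gives $3246.6, deviation gives $0 → loss $3246.6.
$17031.2: truthful gives $4304, deviation gives $0 → loss $4304.
$13595.7: truthful gives $7739.5, deviation gives $0 → loss $7739.5.
$23019.1: same outcome either way → loss $0.
Maximum loss: $8467.5.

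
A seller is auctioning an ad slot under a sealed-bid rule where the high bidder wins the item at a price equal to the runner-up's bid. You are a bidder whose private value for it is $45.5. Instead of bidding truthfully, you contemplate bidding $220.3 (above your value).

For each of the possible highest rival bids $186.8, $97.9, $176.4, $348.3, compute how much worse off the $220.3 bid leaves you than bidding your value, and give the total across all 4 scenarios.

The deviation costs you only when the competing bid falls strictly between $45.5 and $220.3; elsewhere both bids give the same outcome.
$186.8: truthful payoff $0, deviation payoff −$141.3 → loss $141.3.
$97.9: truthful payoff $0, deviation payoff −$52.4 → loss $52.4.
$176.4: truthful payoff $0, deviation payoff −$130.9 → loss $130.9.
$348.3: outcomes coincide → loss $0.
Total loss = $141.3 + $52.4 + $130.9 = $324.6.

$324.6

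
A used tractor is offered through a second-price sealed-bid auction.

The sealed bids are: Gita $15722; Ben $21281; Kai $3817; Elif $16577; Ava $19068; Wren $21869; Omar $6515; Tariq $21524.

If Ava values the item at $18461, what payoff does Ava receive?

Highest bid: Wren at $21869, so Wren wins.
Second-highest bid: Tariq at $21524 — that is the price the winner pays.
Ava did not win, so Ava pays nothing and receives nothing: payoff $0.

$0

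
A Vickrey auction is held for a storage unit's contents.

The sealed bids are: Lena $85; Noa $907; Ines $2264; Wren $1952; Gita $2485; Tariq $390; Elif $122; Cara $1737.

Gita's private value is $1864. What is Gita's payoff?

Highest bid: Gita at $2485, so Gita wins.
Second-highest bid: Ines at $2264 — that is the price the winner pays.
Gita's payoff = value − price = $1864 − $2264 = −$400.

−$400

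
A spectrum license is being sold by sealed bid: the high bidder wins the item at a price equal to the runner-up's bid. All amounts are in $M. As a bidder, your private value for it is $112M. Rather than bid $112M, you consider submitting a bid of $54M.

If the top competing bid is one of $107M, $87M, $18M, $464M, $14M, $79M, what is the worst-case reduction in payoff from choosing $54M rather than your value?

$33M

$107M: truthful gives $5M, deviation gives $0M → loss $5M.
$87M: truthful gives $25M, deviation gives $0M → loss $25M.
$18M: same outcome either way → loss $0M.
$464M: same outcome either way → loss $0M.
$14M: same outcome either way → loss $0M.
$79M: truthful gives $33M, deviation gives $0M → loss $33M.
Maximum loss: $33M.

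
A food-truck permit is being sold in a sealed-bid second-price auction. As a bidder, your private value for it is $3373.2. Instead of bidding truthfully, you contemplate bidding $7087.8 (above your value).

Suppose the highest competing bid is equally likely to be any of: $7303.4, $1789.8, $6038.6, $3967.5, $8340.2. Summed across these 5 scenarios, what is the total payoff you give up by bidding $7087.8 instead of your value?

The deviation costs you only when the competing bid falls strictly between $3373.2 and $7087.8; elsewhere both bids give the same outcome.
$7303.4: outcomes coincide → loss $0.
$1789.8: outcomes coincide → loss $0.
$6038.6: truthful payoff $0, deviation payoff −$2665.4 → loss $2665.4.
$3967.5: truthful payoff $0, deviation payoff −$594.3 → loss $594.3.
$8340.2: outcomes coincide → loss $0.
Total loss = $2665.4 + $594.3 = $3259.7.

$3259.7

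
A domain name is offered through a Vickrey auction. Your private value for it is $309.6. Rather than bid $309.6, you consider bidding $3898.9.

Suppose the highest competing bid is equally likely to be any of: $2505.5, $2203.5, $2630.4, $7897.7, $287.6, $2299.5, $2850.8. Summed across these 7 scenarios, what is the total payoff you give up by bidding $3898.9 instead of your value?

The deviation costs you only when the competing bid falls strictly between $309.6 and $3898.9; elsewhere both bids give the same outcome.
$2505.5: truthful payoff $0, deviation payoff −$2195.9 → loss $2195.9.
$2203.5: truthful payoff $0, deviation payoff −$1893.9 → loss $1893.9.
$2630.4: truthful payoff $0, deviation payoff −$2320.8 → loss $2320.8.
$7897.7: outcomes coincide → loss $0.
$287.6: outcomes coincide → loss $0.
$2299.5: truthful payoff $0, deviation payoff −$1989.9 → loss $1989.9.
$2850.8: truthful payoff $0, deviation payoff −$2541.2 → loss $2541.2.
Total loss = $2195.9 + $1893.9 + $2320.8 + $1989.9 + $2541.2 = $10941.7.
In a second-price auction your bid sets only whether you win, not what you pay, so bidding your true value is weakly dominant.

$10941.7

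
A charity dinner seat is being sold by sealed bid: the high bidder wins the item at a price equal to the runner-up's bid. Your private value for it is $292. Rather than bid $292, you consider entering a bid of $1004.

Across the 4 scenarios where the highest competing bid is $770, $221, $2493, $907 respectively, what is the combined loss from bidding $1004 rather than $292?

The deviation costs you only when the competing bid falls strictly between $292 and $1004; elsewhere both bids give the same outcome.
$770: truthful payoff $0, deviation payoff −$478 → loss $478.
$221: outcomes coincide → loss $0.
$2493: outcomes coincide → loss $0.
$907: truthful payoff $0, deviation payoff −$615 → loss $615.
Total loss = $478 + $615 = $1093.

$1093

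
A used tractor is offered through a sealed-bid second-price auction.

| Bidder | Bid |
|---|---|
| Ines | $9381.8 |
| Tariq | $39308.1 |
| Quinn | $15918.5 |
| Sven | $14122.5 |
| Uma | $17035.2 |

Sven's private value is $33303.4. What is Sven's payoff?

$0

Highest bid: Tariq at $39308.1, so Tariq wins.
Second-highest bid: Uma at $17035.2 — that is the price the winner pays.
Sven did not win, so Sven pays nothing and receives nothing: payoff $0.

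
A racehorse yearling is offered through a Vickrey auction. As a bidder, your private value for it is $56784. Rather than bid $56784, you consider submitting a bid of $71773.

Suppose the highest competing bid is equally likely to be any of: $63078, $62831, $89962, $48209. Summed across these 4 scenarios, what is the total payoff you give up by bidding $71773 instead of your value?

The deviation costs you only when the competing bid falls strictly between $56784 and $71773; elsewhere both bids give the same outcome.
$63078: truthful payoff $0, deviation payoff −$6294 → loss $6294.
$62831: truthful payoff $0, deviation payoff −$6047 → loss $6047.
$89962: outcomes coincide → loss $0.
$48209: outcomes coincide → loss $0.
Total loss = $6294 + $6047 = $12341.
Because the price is fixed by the runner-up's bid, deviating from your value can only change a good outcome into a bad one — never the reverse.

$12341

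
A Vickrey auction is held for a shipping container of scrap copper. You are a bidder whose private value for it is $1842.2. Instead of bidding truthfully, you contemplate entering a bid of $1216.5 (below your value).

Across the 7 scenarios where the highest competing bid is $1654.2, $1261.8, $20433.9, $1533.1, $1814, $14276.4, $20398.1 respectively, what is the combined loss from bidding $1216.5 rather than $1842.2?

$1105.7

The deviation costs you only when the competing bid falls strictly between $1216.5 and $1842.2; elsewhere both bids give the same outcome.
$1654.2: truthful payoff $188, deviation payoff $0 → loss $188.
$1261.8: truthful payoff $580.4, deviation payoff $0 → loss $580.4.
$20433.9: outcomes coincide → loss $0.
$1533.1: truthful payoff $309.1, deviation payoff $0 → loss $309.1.
$1814: truthful payoff $28.2, deviation payoff $0 → loss $28.2.
$14276.4: outcomes coincide → loss $0.
$20398.1: outcomes coincide → loss $0.
Total loss = $188 + $580.4 + $309.1 + $28.2 = $1105.7.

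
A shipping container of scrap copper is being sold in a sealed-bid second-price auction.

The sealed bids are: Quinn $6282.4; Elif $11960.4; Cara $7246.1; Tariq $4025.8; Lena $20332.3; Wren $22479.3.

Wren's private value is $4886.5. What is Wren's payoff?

−$15445.8

Highest bid: Wren at $22479.3, so Wren wins.
Second-highest bid: Lena at $20332.3 — that is the price the winner pays.
Wren's payoff = value − price = $4886.5 − $20332.3 = −$15445.8.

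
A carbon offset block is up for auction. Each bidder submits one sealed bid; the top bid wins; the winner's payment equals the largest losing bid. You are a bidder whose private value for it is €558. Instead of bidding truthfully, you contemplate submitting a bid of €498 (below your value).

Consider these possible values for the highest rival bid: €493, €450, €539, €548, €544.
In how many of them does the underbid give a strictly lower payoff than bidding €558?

3

The deviation hurts exactly when the highest competing bid lies strictly between €498 and €558 — underbidding then forfeits a profitable win.
€493: below both → same outcome either way.
€450: below both → same outcome either way.
€539: inside the interval → strictly worse (loss €19).
€548: inside the interval → strictly worse (loss €10).
€544: inside the interval → strictly worse (loss €14).
Count: 3.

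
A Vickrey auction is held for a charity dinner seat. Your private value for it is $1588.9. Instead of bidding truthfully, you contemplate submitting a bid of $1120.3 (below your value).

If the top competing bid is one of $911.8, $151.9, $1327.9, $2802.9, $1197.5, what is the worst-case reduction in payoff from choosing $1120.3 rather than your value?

$391.4

$911.8: same outcome either way → loss $0.
$151.9: same outcome either way → loss $0.
$1327.9: truthful gives $261, deviation gives $0 → loss $261.
$2802.9: same outcome either way → loss $0.
$1197.5: truthful gives $391.4, deviation gives $0 → loss $391.4.
Maximum loss: $391.4.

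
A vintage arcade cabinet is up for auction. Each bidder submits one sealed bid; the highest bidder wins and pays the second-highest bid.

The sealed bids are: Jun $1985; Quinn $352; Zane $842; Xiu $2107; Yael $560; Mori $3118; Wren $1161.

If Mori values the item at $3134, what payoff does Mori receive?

Highest bid: Mori at $3118, so Mori wins.
Second-highest bid: Xiu at $2107 — that is the price the winner pays.
Mori's payoff = value − price = $3134 − $2107 = $1027.

$1027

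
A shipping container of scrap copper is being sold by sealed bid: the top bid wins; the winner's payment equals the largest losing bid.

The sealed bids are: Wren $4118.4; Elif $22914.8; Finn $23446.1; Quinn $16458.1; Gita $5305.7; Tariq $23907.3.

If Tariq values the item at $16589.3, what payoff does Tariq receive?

Highest bid: Tariq at $23907.3, so Tariq wins.
Second-highest bid: Finn at $23446.1 — that is the price the winner pays.
Tariq's payoff = value − price = $16589.3 − $23446.1 = −$6856.8.

−$6856.8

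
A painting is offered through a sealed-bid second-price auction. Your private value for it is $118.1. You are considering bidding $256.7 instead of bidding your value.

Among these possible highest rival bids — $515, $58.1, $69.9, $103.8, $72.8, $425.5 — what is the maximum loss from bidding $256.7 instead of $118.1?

$0

$515: same outcome either way → loss $0.
$58.1: same outcome either way → loss $0.
$69.9: same outcome either way → loss $0.
$103.8: same outcome either way → loss $0.
$72.8: same outcome either way → loss $0.
$425.5: same outcome either way → loss $0.
Maximum loss: $0.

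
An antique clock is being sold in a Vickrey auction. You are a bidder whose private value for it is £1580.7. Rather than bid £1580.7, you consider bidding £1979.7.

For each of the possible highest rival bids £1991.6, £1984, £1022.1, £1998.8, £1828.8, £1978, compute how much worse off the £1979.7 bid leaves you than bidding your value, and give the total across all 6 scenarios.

£645.4

The deviation costs you only when the competing bid falls strictly between £1580.7 and £1979.7; elsewhere both bids give the same outcome.
£1991.6: outcomes coincide → loss £0.
£1984: outcomes coincide → loss £0.
£1022.1: outcomes coincide → loss £0.
£1998.8: outcomes coincide → loss £0.
£1828.8: truthful payoff £0, deviation payoff −£248.1 → loss £248.1.
£1978: truthful payoff £0, deviation payoff −£397.3 → loss £397.3.
Total loss = £248.1 + £397.3 = £645.4.
Because the price is fixed by the runner-up's bid, deviating from your value can only change a good outcome into a bad one — never the reverse.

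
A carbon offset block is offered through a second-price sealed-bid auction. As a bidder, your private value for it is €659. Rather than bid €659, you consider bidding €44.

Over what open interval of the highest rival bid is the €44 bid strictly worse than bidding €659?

If the competing bid is below €44, both bids win at the same price — no difference.
If it is above €659, both bids lose — no difference.
If it lies strictly between €44 and €659, bidding your value wins at a price below your value (positive payoff) while bidding €44 loses (payoff 0).
So the deviation strictly hurts on the open interval (€44, €659).
Because the price is fixed by the runner-up's bid, deviating from your value can only change a good outcome into a bad one — never the reverse.

(€44, €659)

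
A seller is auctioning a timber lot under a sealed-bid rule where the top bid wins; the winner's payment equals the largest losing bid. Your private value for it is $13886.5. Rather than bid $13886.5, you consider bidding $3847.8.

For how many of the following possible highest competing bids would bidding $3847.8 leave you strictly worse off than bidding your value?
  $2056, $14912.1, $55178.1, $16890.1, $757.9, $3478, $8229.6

The deviation hurts exactly when the highest competing bid lies strictly between $3847.8 and $13886.5 — underbidding then forfeits a profitable win.
$2056: below both → same outcome either way.
$14912.1: above both → same outcome either way.
$55178.1: above both → same outcome either way.
$16890.1: above both → same outcome either way.
$757.9: below both → same outcome either way.
$3478: below both → same outcome either way.
$8229.6: inside the interval → strictly worse (loss $5656.9).
Count: 1.

1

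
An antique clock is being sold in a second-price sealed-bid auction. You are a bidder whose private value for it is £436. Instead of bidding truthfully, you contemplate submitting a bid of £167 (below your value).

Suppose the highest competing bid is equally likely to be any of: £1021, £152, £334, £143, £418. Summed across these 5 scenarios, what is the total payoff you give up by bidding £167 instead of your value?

The deviation costs you only when the competing bid falls strictly between £167 and £436; elsewhere both bids give the same outcome.
£1021: outcomes coincide → loss £0.
£152: outcomes coincide → loss £0.
£334: truthful payoff £102, deviation payoff £0 → loss £102.
£143: outcomes coincide → loss £0.
£418: truthful payoff £18, deviation payoff £0 → loss £18.
Total loss = £102 + £18 = £120.

£120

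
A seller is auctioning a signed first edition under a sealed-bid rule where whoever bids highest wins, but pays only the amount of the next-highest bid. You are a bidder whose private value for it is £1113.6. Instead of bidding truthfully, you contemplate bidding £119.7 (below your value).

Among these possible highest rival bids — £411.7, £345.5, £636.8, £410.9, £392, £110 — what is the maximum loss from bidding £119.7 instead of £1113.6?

£768.1

£411.7: truthful gives £701.9, deviation gives £0 → loss £701.9.
£345.5: truthful gives £768.1, deviation gives £0 → loss £768.1.
£636.8: truthful gives £476.8, deviation gives £0 → loss £476.8.
£410.9: truthful gives £702.7, deviation gives £0 → loss £702.7.
£392: truthful gives £721.6, deviation gives £0 → loss £721.6.
£110: same outcome either way → loss £0.
Maximum loss: £768.1.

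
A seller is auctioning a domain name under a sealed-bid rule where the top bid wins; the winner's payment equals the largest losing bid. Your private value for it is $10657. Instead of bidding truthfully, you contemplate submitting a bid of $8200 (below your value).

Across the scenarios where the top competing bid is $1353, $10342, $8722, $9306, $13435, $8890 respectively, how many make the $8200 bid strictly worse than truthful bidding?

The deviation hurts exactly when the highest competing bid lies strictly between $8200 and $10657 — underbidding then forfeits a profitable win.
$1353: below both → same outcome either way.
$10342: inside the interval → strictly worse (loss $315).
$8722: inside the interval → strictly worse (loss $1935).
$9306: inside the interval → strictly worse (loss $1351).
$13435: above both → same outcome either way.
$8890: inside the interval → strictly worse (loss $1767).
Count: 4.

4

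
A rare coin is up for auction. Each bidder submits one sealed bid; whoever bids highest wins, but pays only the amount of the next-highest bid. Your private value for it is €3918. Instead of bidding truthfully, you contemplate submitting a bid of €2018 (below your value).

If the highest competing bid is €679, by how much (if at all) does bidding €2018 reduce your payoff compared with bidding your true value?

Bidding your value €3918: you win (since €3918 > €679) and pay €679. Payoff €3239.
Bidding €2018: you win and pay €679. Payoff €3918 − €679 = €3239.
Difference = €3239 − €3239 = €0; both bids lead to the same outcome because the competing bid is below both your value and your alternative bid.
Truthful bidding weakly dominates here: raising your bid can only win items priced above your value, and lowering it can only forfeit items priced below.

€0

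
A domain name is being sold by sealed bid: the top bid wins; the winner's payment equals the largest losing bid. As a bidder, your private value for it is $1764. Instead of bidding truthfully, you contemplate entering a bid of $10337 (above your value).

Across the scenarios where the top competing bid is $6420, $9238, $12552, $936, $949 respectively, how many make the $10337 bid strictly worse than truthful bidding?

The deviation hurts exactly when the highest competing bid lies strictly between $1764 and $10337 — overbidding then wins at a price above your value.
$6420: inside the interval → strictly worse (loss $4656).
$9238: inside the interval → strictly worse (loss $7474).
$12552: above both → same outcome either way.
$936: below both → same outcome either way.
$949: below both → same outcome either way.
Count: 2.

2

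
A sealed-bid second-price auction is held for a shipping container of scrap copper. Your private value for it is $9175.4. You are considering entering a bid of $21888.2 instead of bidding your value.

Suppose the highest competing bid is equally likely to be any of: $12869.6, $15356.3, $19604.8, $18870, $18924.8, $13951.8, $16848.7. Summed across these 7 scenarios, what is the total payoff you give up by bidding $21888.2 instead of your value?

$52198.2

The deviation costs you only when the competing bid falls strictly between $9175.4 and $21888.2; elsewhere both bids give the same outcome.
$12869.6: truthful payoff $0, deviation payoff −$3694.2 → loss $3694.2.
$15356.3: truthful payoff $0, deviation payoff −$6180.9 → loss $6180.9.
$19604.8: truthful payoff $0, deviation payoff −$10429.4 → loss $10429.4.
$18870: truthful payoff $0, deviation payoff −$9694.6 → loss $9694.6.
$18924.8: truthful payoff $0, deviation payoff −$9749.4 → loss $9749.4.
$13951.8: truthful payoff $0, deviation payoff −$4776.4 → loss $4776.4.
$16848.7: truthful payoff $0, deviation payoff −$7673.3 → loss $7673.3.
Total loss = $3694.2 + $6180.9 + $10429.4 + $9694.6 + $9749.4 + $4776.4 + $7673.3 = $52198.2.
In a second-price auction your bid sets only whether you win, not what you pay, so bidding your true value is weakly dominant.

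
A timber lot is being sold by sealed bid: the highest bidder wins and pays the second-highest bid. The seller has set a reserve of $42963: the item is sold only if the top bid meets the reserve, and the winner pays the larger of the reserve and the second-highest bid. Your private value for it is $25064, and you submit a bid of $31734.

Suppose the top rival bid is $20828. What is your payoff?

$0

Your bid $31734 is the highest bid but falls below the reserve $42963, so the item goes unsold. Payoff $0.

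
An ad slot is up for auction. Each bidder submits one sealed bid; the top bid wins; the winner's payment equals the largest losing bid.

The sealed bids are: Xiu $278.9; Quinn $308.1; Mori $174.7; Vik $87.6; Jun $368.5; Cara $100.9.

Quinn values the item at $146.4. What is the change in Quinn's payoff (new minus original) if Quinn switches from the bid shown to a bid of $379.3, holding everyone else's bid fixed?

The highest bid among the other bidders is $368.5; Quinn's bid doesn't change that.
Original bid $308.1: Quinn is not highest (top rival bid is $368.5); payoff $0.
Alternative bid $379.3: Quinn is highest, pays the top rival bid $368.5; payoff $146.4 − $368.5 = −$222.1.
Change in payoff = −$222.1 − ($0) = −$222.1.

−$222.1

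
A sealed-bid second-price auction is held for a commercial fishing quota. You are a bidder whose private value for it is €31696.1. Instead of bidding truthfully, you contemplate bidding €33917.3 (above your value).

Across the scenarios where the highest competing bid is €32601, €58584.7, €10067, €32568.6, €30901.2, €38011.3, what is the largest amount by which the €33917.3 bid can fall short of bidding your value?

€32601: truthful gives €0, deviation gives −€904.9 → loss €904.9.
€58584.7: same outcome either way → loss €0.
€10067: same outcome either way → loss €0.
€32568.6: truthful gives €0, deviation gives −€872.5 → loss €872.5.
€30901.2: same outcome either way → loss €0.
€38011.3: same outcome either way → loss €0.
Maximum loss: €904.9.

€904.9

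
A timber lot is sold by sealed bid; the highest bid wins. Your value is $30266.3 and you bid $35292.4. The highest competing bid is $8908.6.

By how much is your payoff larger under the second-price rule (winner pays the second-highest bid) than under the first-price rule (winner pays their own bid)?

$26383.8

You have the highest bid, so you win under either rule.
Second-price: pay $8908.6 → payoff $21357.7.
First-price: pay your own bid $35292.4 → payoff −$5026.1.
Difference = $21357.7 − (−$5026.1) = $26383.8.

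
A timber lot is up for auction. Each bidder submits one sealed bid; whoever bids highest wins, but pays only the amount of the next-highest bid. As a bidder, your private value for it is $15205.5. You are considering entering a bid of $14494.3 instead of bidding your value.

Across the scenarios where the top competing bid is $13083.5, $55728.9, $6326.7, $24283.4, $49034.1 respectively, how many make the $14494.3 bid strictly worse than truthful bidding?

0

The deviation hurts exactly when the highest competing bid lies strictly between $14494.3 and $15205.5 — underbidding then forfeits a profitable win.
$13083.5: below both → same outcome either way.
$55728.9: above both → same outcome either way.
$6326.7: below both → same outcome either way.
$24283.4: above both → same outcome either way.
$49034.1: above both → same outcome either way.
Count: 0.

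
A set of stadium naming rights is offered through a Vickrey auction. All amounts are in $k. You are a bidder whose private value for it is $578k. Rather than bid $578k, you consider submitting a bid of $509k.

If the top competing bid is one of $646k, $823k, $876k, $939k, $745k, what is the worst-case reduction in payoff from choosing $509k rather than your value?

$646k: same outcome either way → loss $0k.
$823k: same outcome either way → loss $0k.
$876k: same outcome either way → loss $0k.
$939k: same outcome either way → loss $0k.
$745k: same outcome either way → loss $0k.
Maximum loss: $0k.

$0k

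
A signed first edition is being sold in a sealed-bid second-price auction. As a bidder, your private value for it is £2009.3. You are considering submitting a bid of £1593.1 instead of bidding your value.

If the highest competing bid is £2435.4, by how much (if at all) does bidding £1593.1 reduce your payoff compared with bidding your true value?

£0

Bidding your value £2009.3: you lose (since £2009.3 < £2435.4). Payoff £0.
Bidding £1593.1: you lose. Payoff £0.
Difference = £0 − £0 = £0; both bids lead to the same outcome because the competing bid is above both your value and your alternative bid.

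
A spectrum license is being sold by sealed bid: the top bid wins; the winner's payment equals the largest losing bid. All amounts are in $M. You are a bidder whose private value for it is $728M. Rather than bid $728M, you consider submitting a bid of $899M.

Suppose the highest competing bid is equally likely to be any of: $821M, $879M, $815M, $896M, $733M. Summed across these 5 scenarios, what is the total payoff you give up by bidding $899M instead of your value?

The deviation costs you only when the competing bid falls strictly between $728M and $899M; elsewhere both bids give the same outcome.
$821M: truthful payoff $0M, deviation payoff −$93M → loss $93M.
$879M: truthful payoff $0M, deviation payoff −$151M → loss $151M.
$815M: truthful payoff $0M, deviation payoff −$87M → loss $87M.
$896M: truthful payoff $0M, deviation payoff −$168M → loss $168M.
$733M: truthful payoff $0M, deviation payoff −$5M → loss $5M.
Total loss = $93M + $151M + $87M + $168M + $5M = $504M.
Truthful bidding weakly dominates here: raising your bid can only win items priced above your value, and lowering it can only forfeit items priced below.

$504M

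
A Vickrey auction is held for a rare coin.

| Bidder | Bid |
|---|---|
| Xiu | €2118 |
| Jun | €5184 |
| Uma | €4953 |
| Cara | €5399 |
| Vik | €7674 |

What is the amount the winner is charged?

€5399

Highest bid: Vik at €7674, so Vik wins.
Second-highest bid: Cara at €5399 — that is the price the winner pays.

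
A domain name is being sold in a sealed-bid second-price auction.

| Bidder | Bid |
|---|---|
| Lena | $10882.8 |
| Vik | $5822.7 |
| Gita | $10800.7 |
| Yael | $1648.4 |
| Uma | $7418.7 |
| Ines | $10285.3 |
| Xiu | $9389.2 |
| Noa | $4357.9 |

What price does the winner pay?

$10800.7

Highest bid: Lena at $10882.8, so Lena wins.
Second-highest bid: Gita at $10800.7 — that is the price the winner pays.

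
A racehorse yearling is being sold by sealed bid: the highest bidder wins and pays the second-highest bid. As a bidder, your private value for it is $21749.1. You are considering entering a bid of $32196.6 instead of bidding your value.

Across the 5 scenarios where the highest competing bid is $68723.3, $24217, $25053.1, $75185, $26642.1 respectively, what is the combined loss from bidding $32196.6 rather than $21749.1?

$10664.9

The deviation costs you only when the competing bid falls strictly between $21749.1 and $32196.6; elsewhere both bids give the same outcome.
$68723.3: outcomes coincide → loss $0.
$24217: truthful payoff $0, deviation payoff −$2467.9 → loss $2467.9.
$25053.1: truthful payoff $0, deviation payoff −$3304 → loss $3304.
$75185: outcomes coincide → loss $0.
$26642.1: truthful payoff $0, deviation payoff −$4893 → loss $4893.
Total loss = $2467.9 + $3304 + $4893 = $10664.9.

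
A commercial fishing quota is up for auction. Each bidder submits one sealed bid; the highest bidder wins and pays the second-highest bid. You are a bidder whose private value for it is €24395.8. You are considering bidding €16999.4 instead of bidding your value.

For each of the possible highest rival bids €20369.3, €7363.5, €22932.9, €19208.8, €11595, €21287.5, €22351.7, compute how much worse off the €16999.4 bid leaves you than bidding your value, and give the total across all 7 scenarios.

The deviation costs you only when the competing bid falls strictly between €16999.4 and €24395.8; elsewhere both bids give the same outcome.
€20369.3: truthful payoff €4026.5, deviation payoff €0 → loss €4026.5.
€7363.5: outcomes coincide → loss €0.
€22932.9: truthful payoff €1462.9, deviation payoff €0 → loss €1462.9.
€19208.8: truthful payoff €5187, deviation payoff €0 → loss €5187.
€11595: outcomes coincide → loss €0.
€21287.5: truthful payoff €3108.3, deviation payoff €0 → loss €3108.3.
€22351.7: truthful payoff €2044.1, deviation payoff €0 → loss €2044.1.
Total loss = €4026.5 + €1462.9 + €5187 + €3108.3 + €2044.1 = €15828.8.

€15828.8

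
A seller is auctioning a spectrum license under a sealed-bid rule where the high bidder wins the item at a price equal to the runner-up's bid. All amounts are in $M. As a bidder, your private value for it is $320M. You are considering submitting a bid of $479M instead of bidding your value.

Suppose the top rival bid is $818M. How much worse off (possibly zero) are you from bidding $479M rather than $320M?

Bidding your value $320M: you lose (since $320M < $818M). Payoff $0M.
Bidding $479M: you lose. Payoff $0M.
Difference = $0M − $0M = $0M; both bids lead to the same outcome because the competing bid is above both your value and your alternative bid.

$0M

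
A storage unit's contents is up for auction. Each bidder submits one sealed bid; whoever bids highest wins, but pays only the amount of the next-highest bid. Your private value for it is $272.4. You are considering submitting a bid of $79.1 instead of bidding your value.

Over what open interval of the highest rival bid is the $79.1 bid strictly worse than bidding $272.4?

($79.1, $272.4)

If the competing bid is below $79.1, both bids win at the same price — no difference.
If it is above $272.4, both bids lose — no difference.
If it lies strictly between $79.1 and $272.4, bidding your value wins at a price below your value (positive payoff) while bidding $79.1 loses (payoff 0).
So the deviation strictly hurts on the open interval ($79.1, $272.4).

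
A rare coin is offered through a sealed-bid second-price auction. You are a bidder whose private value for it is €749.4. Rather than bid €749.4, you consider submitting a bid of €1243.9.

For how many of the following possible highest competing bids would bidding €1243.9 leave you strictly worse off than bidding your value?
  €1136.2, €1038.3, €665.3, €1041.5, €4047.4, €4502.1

The deviation hurts exactly when the highest competing bid lies strictly between €749.4 and €1243.9 — overbidding then wins at a price above your value.
€1136.2: inside the interval → strictly worse (loss €386.8).
€1038.3: inside the interval → strictly worse (loss €288.9).
€665.3: below both → same outcome either way.
€1041.5: inside the interval → strictly worse (loss €292.1).
€4047.4: above both → same outcome either way.
€4502.1: above both → same outcome either way.
Count: 3.

3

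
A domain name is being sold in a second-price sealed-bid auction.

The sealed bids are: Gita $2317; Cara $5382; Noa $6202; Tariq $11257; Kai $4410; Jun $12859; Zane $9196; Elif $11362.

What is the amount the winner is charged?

Highest bid: Jun at $12859, so Jun wins.
Second-highest bid: Elif at $11362 — that is the price the winner pays.

$11362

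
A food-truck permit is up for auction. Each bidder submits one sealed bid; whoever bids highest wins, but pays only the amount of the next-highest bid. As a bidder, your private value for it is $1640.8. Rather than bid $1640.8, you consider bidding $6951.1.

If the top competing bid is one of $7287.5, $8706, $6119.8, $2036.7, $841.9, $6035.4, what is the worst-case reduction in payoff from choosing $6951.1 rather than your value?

$7287.5: same outcome either way → loss $0.
$8706: same outcome either way → loss $0.
$6119.8: truthful gives $0, deviation gives −$4479 → loss $4479.
$2036.7: truthful gives $0, deviation gives −$395.9 → loss $395.9.
$841.9: same outcome either way → loss $0.
$6035.4: truthful gives $0, deviation gives −$4394.6 → loss $4394.6.
Maximum loss: $4479.

$4479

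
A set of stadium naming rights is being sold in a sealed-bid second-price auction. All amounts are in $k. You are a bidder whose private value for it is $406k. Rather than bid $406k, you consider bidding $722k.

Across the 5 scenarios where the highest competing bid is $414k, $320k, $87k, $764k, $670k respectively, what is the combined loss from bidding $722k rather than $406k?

$272k

The deviation costs you only when the competing bid falls strictly between $406k and $722k; elsewhere both bids give the same outcome.
$414k: truthful payoff $0k, deviation payoff −$8k → loss $8k.
$320k: outcomes coincide → loss $0k.
$87k: outcomes coincide → loss $0k.
$764k: outcomes coincide → loss $0k.
$670k: truthful payoff $0k, deviation payoff −$264k → loss $264k.
Total loss = $8k + $264k = $272k.
Truthful bidding weakly dominates here: raising your bid can only win items priced above your value, and lowering it can only forfeit items priced below.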